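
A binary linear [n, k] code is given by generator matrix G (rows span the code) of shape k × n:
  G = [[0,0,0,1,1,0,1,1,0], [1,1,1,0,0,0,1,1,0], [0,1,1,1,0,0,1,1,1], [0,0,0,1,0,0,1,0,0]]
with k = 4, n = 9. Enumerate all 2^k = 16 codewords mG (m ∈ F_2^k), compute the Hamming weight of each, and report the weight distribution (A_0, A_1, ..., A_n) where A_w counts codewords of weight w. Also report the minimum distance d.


Weight distribution: A_0 = 1, A_2 = 2, A_3 = 2, A_4 = 3, A_5 = 6, A_6 = 2. Minimum distance d = 2.

Enumerate all 2^4 = 16 messages m ∈ F_2^4.
For each, compute codeword c = mG in F_2^9, then tally its weight.
  m = 0000 → c = 000000000, weight = 0.
  m = 1000 → c = 000110110, weight = 4.
  m = 0100 → c = 111000110, weight = 5.
  m = 1100 → c = 111110000, weight = 5.
  m = 0010 → c = 011100111, weight = 6.
  m = 1010 → c = 011010001, weight = 4.
  m = 0110 → c = 100100001, weight = 3.
  m = 1110 → c = 100010111, weight = 5.
  m = 0001 → c = 000100100, weight = 2.
  m = 1001 → c = 000010010, weight = 2.
  m = 0101 → c = 111100010, weight = 5.
  m = 1101 → c = 111010100, weight = 5.
  m = 0011 → c = 011000011, weight = 4.
  m = 1011 → c = 011110101, weight = 6.
  m = 0111 → c = 100000101, weight = 3.
  m = 1111 → c = 100110011, weight = 5.
Tally weights:
  weight 0: 1 codewords.
  weight 2: 2 codewords.
  weight 3: 2 codewords.
  weight 4: 3 codewords.
  weight 5: 6 codewords.
  weight 6: 2 codewords.
Minimum distance d = smallest w > 0 with A_w > 0 = 2.
Sanity: Σ A_w = 16 = 2^4 = 16 ✓.


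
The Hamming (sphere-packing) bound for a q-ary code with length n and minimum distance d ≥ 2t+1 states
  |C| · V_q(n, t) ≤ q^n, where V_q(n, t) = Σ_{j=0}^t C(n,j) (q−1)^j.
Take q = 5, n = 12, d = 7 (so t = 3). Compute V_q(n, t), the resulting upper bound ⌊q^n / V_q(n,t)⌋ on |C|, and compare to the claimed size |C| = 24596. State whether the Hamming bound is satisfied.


V_q(n, t) = 15185, q^n = 244140625, Hamming bound = 16077, |C| = 24596 > bound (violated).

Step 1: Compute V_q(n, t) = Σ_{j=0}^3 C(n, j) (q−1)^j.
  j = 0: C(12,0)·(4)^0 = 1·1 = 1.
  j = 1: C(12,1)·(4)^1 = 12·4 = 48.
  j = 2: C(12,2)·(4)^2 = 66·16 = 1056.
  j = 3: C(12,3)·(4)^3 = 220·64 = 14080.
  V_q(n, t) = 1 + 48 + 1056 + 14080 = 15185.
Step 2: q^n = 5^12 = 244140625.
Step 3: Hamming bound ⌊q^n / V_q(n,t)⌋ = ⌊244140625/15185⌋ = 16077.
Step 4: Compare |C| = 24596 to 16077: violated.
The claimed |C| lies above the Hamming bound, so no 5-ary code of length 12 with d ≥ 7 can have 24596 codewords.


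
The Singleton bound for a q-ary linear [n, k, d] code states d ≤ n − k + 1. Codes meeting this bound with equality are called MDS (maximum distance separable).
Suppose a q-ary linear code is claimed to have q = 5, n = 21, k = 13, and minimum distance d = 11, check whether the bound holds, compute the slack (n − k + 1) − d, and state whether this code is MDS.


Singleton RHS = n − k + 1 = 9, slack = -2, bound violated (no such code; not MDS).

Singleton bound: d ≤ n − k + 1.
Here n = 21, k = 13, so n − k + 1 = 9.
Given d = 11, check d ≤ 9: NO.
Slack = (n − k + 1) − d = -2.
The slack is negative: d = 11 exceeds n − k + 1 = 9 by 2, so the Singleton bound is violated and no linear [21, 13, 11]_5 code can exist. In particular it is not MDS (MDS requires d = n − k + 1 exactly).
Description: the claimed parameters are [21, 13, 11]_5; such a code would be impossible (violates the Singleton bound).


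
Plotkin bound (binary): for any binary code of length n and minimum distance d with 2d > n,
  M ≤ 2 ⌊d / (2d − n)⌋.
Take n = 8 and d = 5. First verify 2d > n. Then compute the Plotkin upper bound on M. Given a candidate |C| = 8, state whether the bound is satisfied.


Plotkin bound M ≤ 4; given |C| = 8 > bound (violated).

Check applicability: 2d = 10, n = 8.
2d − n = 2 > 0, so Plotkin applies.
Compute d/(2d−n) = 5/2 ≈ 2.5000.
⌊d/(2d−n)⌋ = 2.
Plotkin bound: M ≤ 2·2 = 4.
Given |C| = 8, check: VIOLATED.
This |C| is above the Plotkin bound, so no binary code with n = 8, d = 5 and 8 codewords exists.


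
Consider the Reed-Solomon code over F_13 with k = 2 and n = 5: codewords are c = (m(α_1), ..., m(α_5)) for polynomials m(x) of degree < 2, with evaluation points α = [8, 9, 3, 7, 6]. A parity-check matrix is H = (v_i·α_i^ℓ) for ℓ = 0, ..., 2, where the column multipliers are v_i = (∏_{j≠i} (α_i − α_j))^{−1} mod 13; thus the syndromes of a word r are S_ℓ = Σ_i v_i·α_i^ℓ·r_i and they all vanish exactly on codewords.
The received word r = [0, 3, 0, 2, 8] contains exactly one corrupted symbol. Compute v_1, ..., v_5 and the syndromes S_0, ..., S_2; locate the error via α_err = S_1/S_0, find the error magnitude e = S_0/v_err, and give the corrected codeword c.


S = (10, 2, 3), error at position 1, error magnitude e = 4, c = [9, 3, 0, 2, 8].

Step 1: column multipliers v_i = (∏_{j≠i}(α_i − α_j))^{−1} mod 13.
  i = 1 (α = 8): (8−9)(8−3)(8−7)(8−6) = (−1)·5·1·2 = −10 ≡ 3, so v_1 = 3^{−1} = 9 (mod 13).
  i = 2 (α = 9): (9−8)(9−3)(9−7)(9−6) = 1·6·2·3 = 36 ≡ 10, so v_2 = 10^{−1} = 4 (mod 13).
  i = 3 (α = 3): (3−8)(3−9)(3−7)(3−6) = (−5)·(−6)·(−4)·(−3) = 360 ≡ 9, so v_3 = 9^{−1} = 3 (mod 13).
  i = 4 (α = 7): (7−8)(7−9)(7−3)(7−6) = (−1)·(−2)·4·1 = 8 ≡ 8, so v_4 = 8^{−1} = 5 (mod 13).
  i = 5 (α = 6): (6−8)(6−9)(6−3)(6−7) = (−2)·(−3)·3·(−1) = −18 ≡ 8, so v_5 = 8^{−1} = 5 (mod 13).
  v = [9, 4, 3, 5, 5].
Step 2: syndromes of r = [0, 3, 0, 2, 8] (all sums mod 13).
  S_0 = Σ v_i r_i = 9·0 + 4·3 + 3·0 + 5·2 + 5·8 = 62 ≡ 10.
  S_1 = Σ v_i α_i r_i = 9·8·0 + 4·9·3 + 3·3·0 + 5·7·2 + 5·6·8 = 418 ≡ 2.
  α_i^2 mod 13 = [12, 3, 9, 10, 10].
  S_2 = Σ v_i α_i^2 r_i = 9·12·0 + 4·3·3 + 3·9·0 + 5·10·2 + 5·10·8 = 536 ≡ 3.
  S = (10, 2, 3) ≠ 0, so r is not a codeword (an error is present).
Step 3: locate the error. For a single error e at position i, S_ℓ = v_i·e·α_i^ℓ, so α_err = S_1/S_0.
  S_0^{−1} = 10^{−1} = 4 (mod 13), so α_err = 2·4 = 8 ≡ 8 = α_1. Error position i = 1.
  Consistency check: S_2/S_1 = 3·7 = 21 ≡ 8 = α_err ✓ (single-error assumption holds).
Step 4: error magnitude e = S_0/v_1 = S_0·∏_{j≠1}(α_1 − α_j) = 10·3 = 30 ≡ 4 (mod 13).
Step 5: correct position 1: c_1 = r_1 − e = 0 − 4 ≡ 9 (mod 13). Hence c = [9, 3, 0, 2, 8].
  Check: interpolating c through the α_i gives m(x) = 5 + 7·x (degree < 2) with m(α_i) = c_i for every i, so c is indeed a codeword.


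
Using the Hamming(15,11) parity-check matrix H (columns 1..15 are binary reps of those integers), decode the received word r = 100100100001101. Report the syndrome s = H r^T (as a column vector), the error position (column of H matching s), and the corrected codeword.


s = (1, 1, 0, 0)^T, error position = 12, corrected codeword c = 100100100000101

Compute s = H r^T mod 2 one row at a time:
  s_1 = 0 + 0 + 0 + 0 + 1 + 1 + 0 + 1 = 3 ≡ 1 (mod 2).
  s_2 = 1 + 0 + 0 + 1 + 1 + 1 + 0 + 1 = 5 ≡ 1 (mod 2).
  s_3 = 0 + 0 + 0 + 1 + 0 + 0 + 0 + 1 = 2 ≡ 0 (mod 2).
  s_4 = 1 + 0 + 0 + 1 + 0 + 0 + 1 + 1 = 4 ≡ 0 (mod 2).
s = (1, 1, 0, 0)^T — this equals column 12 of H (binary 1100), so error is at position 12.
Correct: flip bit 12 of r = 100100100001101 to get c = 100100100000101.


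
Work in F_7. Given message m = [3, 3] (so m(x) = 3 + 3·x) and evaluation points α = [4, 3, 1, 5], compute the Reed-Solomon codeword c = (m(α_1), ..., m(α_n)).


c = [1, 5, 6, 4]

Message polynomial: m(x) = 3 + 3·x (mod 7).
For each evaluation point α_i, compute m(α_i) mod 7:
  α_1 = 4: Horner steps 3 → 1, so m(4) = 1.
  α_2 = 3: Horner steps 3 → 5, so m(3) = 5.
  α_3 = 1: Horner steps 3 → 6, so m(1) = 6.
  α_4 = 5: Horner steps 3 → 4, so m(5) = 4.
Codeword c = [1, 5, 6, 4] ∈ F_7^4.


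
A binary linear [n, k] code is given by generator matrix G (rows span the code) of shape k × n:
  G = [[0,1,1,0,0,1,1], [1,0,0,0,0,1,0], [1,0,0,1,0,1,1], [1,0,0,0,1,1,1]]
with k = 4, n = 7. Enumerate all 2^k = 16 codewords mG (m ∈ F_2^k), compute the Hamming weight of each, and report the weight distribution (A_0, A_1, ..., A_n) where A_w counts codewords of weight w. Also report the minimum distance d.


Weight distribution: A_0 = 1, A_2 = 4, A_4 = 9, A_6 = 2. Minimum distance d = 2.

Enumerate all 2^4 = 16 messages m ∈ F_2^4.
For each, compute codeword c = mG in F_2^7, then tally its weight.
  m = 0000 → c = 0000000, weight = 0.
  m = 1000 → c = 0110011, weight = 4.
  m = 0100 → c = 1000010, weight = 2.
  m = 1100 → c = 1110001, weight = 4.
  m = 0010 → c = 1001011, weight = 4.
  m = 1010 → c = 1111000, weight = 4.
  m = 0110 → c = 0001001, weight = 2.
  m = 1110 → c = 0111010, weight = 4.
  m = 0001 → c = 1000111, weight = 4.
  m = 1001 → c = 1110100, weight = 4.
  m = 0101 → c = 0000101, weight = 2.
  m = 1101 → c = 0110110, weight = 4.
  m = 0011 → c = 0001100, weight = 2.
  m = 1011 → c = 0111111, weight = 6.
  m = 0111 → c = 1001110, weight = 4.
  m = 1111 → c = 1111101, weight = 6.
Tally weights:
  weight 0: 1 codewords.
  weight 2: 4 codewords.
  weight 4: 9 codewords.
  weight 6: 2 codewords.
Minimum distance d = smallest w > 0 with A_w > 0 = 2.
Sanity: Σ A_w = 16 = 2^4 = 16 ✓.


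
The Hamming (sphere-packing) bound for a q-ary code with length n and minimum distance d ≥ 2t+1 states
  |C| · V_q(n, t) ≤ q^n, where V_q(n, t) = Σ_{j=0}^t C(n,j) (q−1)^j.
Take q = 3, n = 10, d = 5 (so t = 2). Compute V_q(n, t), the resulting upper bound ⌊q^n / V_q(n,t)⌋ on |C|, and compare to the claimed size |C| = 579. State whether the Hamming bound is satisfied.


V_q(n, t) = 201, q^n = 59049, Hamming bound = 293, |C| = 579 > bound (violated).

Step 1: Compute V_q(n, t) = Σ_{j=0}^2 C(n, j) (q−1)^j.
  j = 0: C(10,0)·(2)^0 = 1·1 = 1.
  j = 1: C(10,1)·(2)^1 = 10·2 = 20.
  j = 2: C(10,2)·(2)^2 = 45·4 = 180.
  V_q(n, t) = 1 + 20 + 180 = 201.
Step 2: q^n = 3^10 = 59049.
Step 3: Hamming bound ⌊q^n / V_q(n,t)⌋ = ⌊59049/201⌋ = 293.
Step 4: Compare |C| = 579 to 293: violated.
The claimed |C| lies above the Hamming bound, so no 3-ary code of length 10 with d ≥ 5 can have 579 codewords.


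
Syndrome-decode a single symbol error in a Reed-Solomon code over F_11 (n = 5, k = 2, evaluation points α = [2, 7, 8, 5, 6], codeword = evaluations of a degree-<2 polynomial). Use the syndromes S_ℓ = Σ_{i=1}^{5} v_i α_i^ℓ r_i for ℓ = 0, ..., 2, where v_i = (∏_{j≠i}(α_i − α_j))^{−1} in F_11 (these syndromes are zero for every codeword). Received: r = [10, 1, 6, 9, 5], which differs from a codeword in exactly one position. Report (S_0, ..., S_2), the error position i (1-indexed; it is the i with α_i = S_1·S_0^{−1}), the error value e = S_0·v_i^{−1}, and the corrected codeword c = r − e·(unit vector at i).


S = (3, 2, 5), error at position 3, error magnitude e = 9, c = [10, 1, 8, 9, 5].

Step 1: column multipliers v_i = (∏_{j≠i}(α_i − α_j))^{−1} mod 11.
  i = 1 (α = 2): (2−7)(2−8)(2−5)(2−6) = (−5)·(−6)·(−3)·(−4) = 360 ≡ 8, so v_1 = 8^{−1} = 7 (mod 11).
  i = 2 (α = 7): (7−2)(7−8)(7−5)(7−6) = 5·(−1)·2·1 = −10 ≡ 1, so v_2 = 1^{−1} = 1 (mod 11).
  i = 3 (α = 8): (8−2)(8−7)(8−5)(8−6) = 6·1·3·2 = 36 ≡ 3, so v_3 = 3^{−1} = 4 (mod 11).
  i = 4 (α = 5): (5−2)(5−7)(5−8)(5−6) = 3·(−2)·(−3)·(−1) = −18 ≡ 4, so v_4 = 4^{−1} = 3 (mod 11).
  i = 5 (α = 6): (6−2)(6−7)(6−8)(6−5) = 4·(−1)·(−2)·1 = 8 ≡ 8, so v_5 = 8^{−1} = 7 (mod 11).
  v = [7, 1, 4, 3, 7].
Step 2: syndromes of r = [10, 1, 6, 9, 5] (all sums mod 11).
  S_0 = Σ v_i r_i = 7·10 + 1·1 + 4·6 + 3·9 + 7·5 = 157 ≡ 3.
  S_1 = Σ v_i α_i r_i = 7·2·10 + 1·7·1 + 4·8·6 + 3·5·9 + 7·6·5 = 684 ≡ 2.
  α_i^2 mod 11 = [4, 5, 9, 3, 3].
  S_2 = Σ v_i α_i^2 r_i = 7·4·10 + 1·5·1 + 4·9·6 + 3·3·9 + 7·3·5 = 687 ≡ 5.
  S = (3, 2, 5) ≠ 0, so r is not a codeword (an error is present).
Step 3: locate the error. For a single error e at position i, S_ℓ = v_i·e·α_i^ℓ, so α_err = S_1/S_0.
  S_0^{−1} = 3^{−1} = 4 (mod 11), so α_err = 2·4 = 8 ≡ 8 = α_3. Error position i = 3.
  Consistency check: S_2/S_1 = 5·6 = 30 ≡ 8 = α_err ✓ (single-error assumption holds).
Step 4: error magnitude e = S_0/v_3 = S_0·∏_{j≠3}(α_3 − α_j) = 3·3 = 9 ≡ 9 (mod 11).
Step 5: correct position 3: c_3 = r_3 − e = 6 − 9 ≡ 8 (mod 11). Hence c = [10, 1, 8, 9, 5].
  Check: interpolating c through the α_i gives m(x) = 7 + 7·x (degree < 2) with m(α_i) = c_i for every i, so c is indeed a codeword.


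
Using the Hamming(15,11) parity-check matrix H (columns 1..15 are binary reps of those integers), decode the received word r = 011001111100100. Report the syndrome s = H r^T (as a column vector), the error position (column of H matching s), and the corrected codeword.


s = (0, 1, 1, 0)^T, error position = 6, corrected codeword c = 011000111100100

Compute s = H r^T mod 2 one row at a time:
  s_1 = 1 + 1 + 1 + 0 + 0 + 1 + 0 + 0 = 4 ≡ 0 (mod 2).
  s_2 = 0 + 0 + 1 + 1 + 0 + 1 + 0 + 0 = 3 ≡ 1 (mod 2).
  s_3 = 1 + 1 + 1 + 1 + 1 + 0 + 0 + 0 = 5 ≡ 1 (mod 2).
  s_4 = 0 + 1 + 0 + 1 + 1 + 0 + 1 + 0 = 4 ≡ 0 (mod 2).
s = (0, 1, 1, 0)^T — this equals column 6 of H (binary 0110), so error is at position 6.
Correct: flip bit 6 of r = 011001111100100 to get c = 011000111100100.


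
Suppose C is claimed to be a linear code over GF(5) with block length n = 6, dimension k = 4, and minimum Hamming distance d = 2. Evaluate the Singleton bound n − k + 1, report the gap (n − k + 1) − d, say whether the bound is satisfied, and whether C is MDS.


Singleton RHS = n − k + 1 = 3, slack = 1, bound satisfied, not MDS.

Singleton bound: d ≤ n − k + 1.
Here n = 6, k = 4, so n − k + 1 = 3.
Given d = 2, check d ≤ 3: YES.
Slack = (n − k + 1) − d = 1.
The code is NOT MDS (slack = 1 > 0).
Description: the claimed parameters are [6, 4, 2]_5; such a code would be non-MDS.


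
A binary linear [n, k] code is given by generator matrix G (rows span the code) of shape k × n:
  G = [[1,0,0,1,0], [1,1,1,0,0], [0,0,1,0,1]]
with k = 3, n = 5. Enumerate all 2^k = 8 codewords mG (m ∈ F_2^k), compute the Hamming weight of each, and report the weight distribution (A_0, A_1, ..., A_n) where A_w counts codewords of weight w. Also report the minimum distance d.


Weight distribution: A_0 = 1, A_2 = 2, A_3 = 4, A_4 = 1. Minimum distance d = 2.

Enumerate all 2^3 = 8 messages m ∈ F_2^3.
For each, compute codeword c = mG in F_2^5, then tally its weight.
  m = 000 → c = 00000, weight = 0.
  m = 100 → c = 10010, weight = 2.
  m = 010 → c = 11100, weight = 3.
  m = 110 → c = 01110, weight = 3.
  m = 001 → c = 00101, weight = 2.
  m = 101 → c = 10111, weight = 4.
  m = 011 → c = 11001, weight = 3.
  m = 111 → c = 01011, weight = 3.
Tally weights:
  weight 0: 1 codewords.
  weight 2: 2 codewords.
  weight 3: 4 codewords.
  weight 4: 1 codewords.
Minimum distance d = smallest w > 0 with A_w > 0 = 2.
Sanity: Σ A_w = 8 = 2^3 = 8 ✓.


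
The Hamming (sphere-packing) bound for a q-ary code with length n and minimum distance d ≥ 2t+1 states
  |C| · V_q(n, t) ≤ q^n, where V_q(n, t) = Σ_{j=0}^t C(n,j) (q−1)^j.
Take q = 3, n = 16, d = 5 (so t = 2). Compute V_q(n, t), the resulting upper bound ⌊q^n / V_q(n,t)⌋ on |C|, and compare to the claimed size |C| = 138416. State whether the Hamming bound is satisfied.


V_q(n, t) = 513, q^n = 43046721, Hamming bound = 83911, |C| = 138416 > bound (violated).

Step 1: Compute V_q(n, t) = Σ_{j=0}^2 C(n, j) (q−1)^j.
  j = 0: C(16,0)·(2)^0 = 1·1 = 1.
  j = 1: C(16,1)·(2)^1 = 16·2 = 32.
  j = 2: C(16,2)·(2)^2 = 120·4 = 480.
  V_q(n, t) = 1 + 32 + 480 = 513.
Step 2: q^n = 3^16 = 43046721.
Step 3: Hamming bound ⌊q^n / V_q(n,t)⌋ = ⌊43046721/513⌋ = 83911.
Step 4: Compare |C| = 138416 to 83911: violated.
The claimed |C| lies above the Hamming bound, so no 3-ary code of length 16 with d ≥ 5 can have 138416 codewords.


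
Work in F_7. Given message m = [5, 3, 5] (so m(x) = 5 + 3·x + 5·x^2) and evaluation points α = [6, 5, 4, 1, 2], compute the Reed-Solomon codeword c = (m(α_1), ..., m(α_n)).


c = [0, 5, 6, 6, 3]

Message polynomial: m(x) = 5 + 3·x + 5·x^2 (mod 7).
For each evaluation point α_i, compute m(α_i) mod 7:
  α_1 = 6: Horner steps 5 → 5 → 0, so m(6) = 0.
  α_2 = 5: Horner steps 5 → 0 → 5, so m(5) = 5.
  α_3 = 4: Horner steps 5 → 2 → 6, so m(4) = 6.
  α_4 = 1: Horner steps 5 → 1 → 6, so m(1) = 6.
  α_5 = 2: Horner steps 5 → 6 → 3, so m(2) = 3.
Codeword c = [0, 5, 6, 6, 3] ∈ F_7^5.


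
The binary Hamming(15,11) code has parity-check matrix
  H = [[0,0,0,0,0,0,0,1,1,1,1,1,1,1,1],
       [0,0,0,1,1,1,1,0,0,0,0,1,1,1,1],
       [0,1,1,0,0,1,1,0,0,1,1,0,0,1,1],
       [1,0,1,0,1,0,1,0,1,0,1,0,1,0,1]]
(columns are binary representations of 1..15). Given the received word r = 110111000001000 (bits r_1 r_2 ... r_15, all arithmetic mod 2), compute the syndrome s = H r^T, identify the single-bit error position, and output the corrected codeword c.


s = (1, 0, 0, 0)^T, error position = 8, corrected codeword c = 110111010001000

Compute s = H r^T mod 2 one row at a time:
  s_1 = 0 + 0 + 0 + 0 + 1 + 0 + 0 + 0 = 1 ≡ 1 (mod 2).
  s_2 = 1 + 1 + 1 + 0 + 1 + 0 + 0 + 0 = 4 ≡ 0 (mod 2).
  s_3 = 1 + 0 + 1 + 0 + 0 + 0 + 0 + 0 = 2 ≡ 0 (mod 2).
  s_4 = 1 + 0 + 1 + 0 + 0 + 0 + 0 + 0 = 2 ≡ 0 (mod 2).
s = (1, 0, 0, 0)^T — this equals column 8 of H (binary 1000), so error is at position 8.
Correct: flip bit 8 of r = 110111000001000 to get c = 110111010001000.


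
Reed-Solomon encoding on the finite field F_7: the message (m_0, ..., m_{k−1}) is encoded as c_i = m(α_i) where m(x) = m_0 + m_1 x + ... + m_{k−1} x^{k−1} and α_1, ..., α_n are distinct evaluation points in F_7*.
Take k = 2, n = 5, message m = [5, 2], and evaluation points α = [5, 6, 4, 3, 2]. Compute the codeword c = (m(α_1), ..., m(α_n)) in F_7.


c = [1, 3, 6, 4, 2]

Message polynomial: m(x) = 5 + 2·x (mod 7).
For each evaluation point α_i, compute m(α_i) mod 7:
  α_1 = 5: Horner steps 2 → 1, so m(5) = 1.
  α_2 = 6: Horner steps 2 → 3, so m(6) = 3.
  α_3 = 4: Horner steps 2 → 6, so m(4) = 6.
  α_4 = 3: Horner steps 2 → 4, so m(3) = 4.
  α_5 = 2: Horner steps 2 → 2, so m(2) = 2.
Codeword c = [1, 3, 6, 4, 2] ∈ F_7^5.


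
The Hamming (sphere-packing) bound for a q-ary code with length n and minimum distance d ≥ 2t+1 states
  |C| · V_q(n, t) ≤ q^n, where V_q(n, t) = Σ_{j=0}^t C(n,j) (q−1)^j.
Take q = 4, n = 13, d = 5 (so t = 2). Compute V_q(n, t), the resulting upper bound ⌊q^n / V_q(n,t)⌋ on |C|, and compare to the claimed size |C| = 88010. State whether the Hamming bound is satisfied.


V_q(n, t) = 742, q^n = 67108864, Hamming bound = 90443, |C| = 88010 ≤ bound (satisfied).

Step 1: Compute V_q(n, t) = Σ_{j=0}^2 C(n, j) (q−1)^j.
  j = 0: C(13,0)·(3)^0 = 1·1 = 1.
  j = 1: C(13,1)·(3)^1 = 13·3 = 39.
  j = 2: C(13,2)·(3)^2 = 78·9 = 702.
  V_q(n, t) = 1 + 39 + 702 = 742.
Step 2: q^n = 4^13 = 67108864.
Step 3: Hamming bound ⌊q^n / V_q(n,t)⌋ = ⌊67108864/742⌋ = 90443.
Step 4: Compare |C| = 88010 to 90443: satisfied.
The claimed |C| lies below the Hamming bound.


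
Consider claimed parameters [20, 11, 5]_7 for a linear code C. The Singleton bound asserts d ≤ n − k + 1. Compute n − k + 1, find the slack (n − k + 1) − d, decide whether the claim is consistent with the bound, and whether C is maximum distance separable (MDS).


Singleton RHS = n − k + 1 = 10, slack = 5, bound satisfied, not MDS.

Singleton bound: d ≤ n − k + 1.
Here n = 20, k = 11, so n − k + 1 = 10.
Given d = 5, check d ≤ 10: YES.
Slack = (n − k + 1) − d = 5.
The code is NOT MDS (slack = 5 > 0).
Description: the claimed parameters are [20, 11, 5]_7; such a code would be non-MDS.


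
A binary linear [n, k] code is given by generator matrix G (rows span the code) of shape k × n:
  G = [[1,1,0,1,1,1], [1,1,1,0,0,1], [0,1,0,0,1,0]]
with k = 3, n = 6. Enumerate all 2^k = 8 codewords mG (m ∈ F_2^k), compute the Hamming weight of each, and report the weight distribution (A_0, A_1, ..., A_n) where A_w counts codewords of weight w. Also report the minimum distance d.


Weight distribution: A_0 = 1, A_2 = 1, A_3 = 3, A_4 = 2, A_5 = 1. Minimum distance d = 2.

Enumerate all 2^3 = 8 messages m ∈ F_2^3.
For each, compute codeword c = mG in F_2^6, then tally its weight.
  m = 000 → c = 000000, weight = 0.
  m = 100 → c = 110111, weight = 5.
  m = 010 → c = 111001, weight = 4.
  m = 110 → c = 001110, weight = 3.
  m = 001 → c = 010010, weight = 2.
  m = 101 → c = 100101, weight = 3.
  m = 011 → c = 101011, weight = 4.
  m = 111 → c = 011100, weight = 3.
Tally weights:
  weight 0: 1 codewords.
  weight 2: 1 codewords.
  weight 3: 3 codewords.
  weight 4: 2 codewords.
  weight 5: 1 codewords.
Minimum distance d = smallest w > 0 with A_w > 0 = 2.
Sanity: Σ A_w = 8 = 2^3 = 8 ✓.


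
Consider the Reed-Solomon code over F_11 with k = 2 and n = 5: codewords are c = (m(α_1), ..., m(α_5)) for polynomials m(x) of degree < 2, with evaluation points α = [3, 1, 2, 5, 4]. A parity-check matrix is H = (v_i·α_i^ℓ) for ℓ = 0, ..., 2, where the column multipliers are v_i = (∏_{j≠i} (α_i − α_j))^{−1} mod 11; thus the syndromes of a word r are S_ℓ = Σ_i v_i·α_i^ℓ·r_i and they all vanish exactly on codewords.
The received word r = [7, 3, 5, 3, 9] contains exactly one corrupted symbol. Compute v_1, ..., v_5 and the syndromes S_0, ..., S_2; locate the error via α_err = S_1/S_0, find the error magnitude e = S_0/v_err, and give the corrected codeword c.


S = (7, 2, 10), error at position 4, error magnitude e = 3, c = [7, 3, 5, 0, 9].

Step 1: column multipliers v_i = (∏_{j≠i}(α_i − α_j))^{−1} mod 11.
  i = 1 (α = 3): (3−1)(3−2)(3−5)(3−4) = 2·1·(−2)·(−1) = 4 ≡ 4, so v_1 = 4^{−1} = 3 (mod 11).
  i = 2 (α = 1): (1−3)(1−2)(1−5)(1−4) = (−2)·(−1)·(−4)·(−3) = 24 ≡ 2, so v_2 = 2^{−1} = 6 (mod 11).
  i = 3 (α = 2): (2−3)(2−1)(2−5)(2−4) = (−1)·1·(−3)·(−2) = −6 ≡ 5, so v_3 = 5^{−1} = 9 (mod 11).
  i = 4 (α = 5): (5−3)(5−1)(5−2)(5−4) = 2·4·3·1 = 24 ≡ 2, so v_4 = 2^{−1} = 6 (mod 11).
  i = 5 (α = 4): (4−3)(4−1)(4−2)(4−5) = 1·3·2·(−1) = −6 ≡ 5, so v_5 = 5^{−1} = 9 (mod 11).
  v = [3, 6, 9, 6, 9].
Step 2: syndromes of r = [7, 3, 5, 3, 9] (all sums mod 11).
  S_0 = Σ v_i r_i = 3·7 + 6·3 + 9·5 + 6·3 + 9·9 = 183 ≡ 7.
  S_1 = Σ v_i α_i r_i = 3·3·7 + 6·1·3 + 9·2·5 + 6·5·3 + 9·4·9 = 585 ≡ 2.
  α_i^2 mod 11 = [9, 1, 4, 3, 5].
  S_2 = Σ v_i α_i^2 r_i = 3·9·7 + 6·1·3 + 9·4·5 + 6·3·3 + 9·5·9 = 846 ≡ 10.
  S = (7, 2, 10) ≠ 0, so r is not a codeword (an error is present).
Step 3: locate the error. For a single error e at position i, S_ℓ = v_i·e·α_i^ℓ, so α_err = S_1/S_0.
  S_0^{−1} = 7^{−1} = 8 (mod 11), so α_err = 2·8 = 16 ≡ 5 = α_4. Error position i = 4.
  Consistency check: S_2/S_1 = 10·6 = 60 ≡ 5 = α_err ✓ (single-error assumption holds).
Step 4: error magnitude e = S_0/v_4 = S_0·∏_{j≠4}(α_4 − α_j) = 7·2 = 14 ≡ 3 (mod 11).
Step 5: correct position 4: c_4 = r_4 − e = 3 − 3 ≡ 0 (mod 11). Hence c = [7, 3, 5, 0, 9].
  Check: interpolating c through the α_i gives m(x) = 1 + 2·x (degree < 2) with m(α_i) = c_i for every i, so c is indeed a codeword.


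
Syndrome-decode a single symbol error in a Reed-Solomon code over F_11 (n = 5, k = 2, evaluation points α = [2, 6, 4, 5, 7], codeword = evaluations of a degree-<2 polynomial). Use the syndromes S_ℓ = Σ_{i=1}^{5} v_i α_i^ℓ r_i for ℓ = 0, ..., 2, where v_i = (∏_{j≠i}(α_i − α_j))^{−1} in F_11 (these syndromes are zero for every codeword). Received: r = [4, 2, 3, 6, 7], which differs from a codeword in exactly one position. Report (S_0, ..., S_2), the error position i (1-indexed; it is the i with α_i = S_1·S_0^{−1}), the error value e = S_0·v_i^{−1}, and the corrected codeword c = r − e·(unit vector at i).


S = (7, 2, 10), error at position 4, error magnitude e = 9, c = [4, 2, 3, 8, 7].

Step 1: column multipliers v_i = (∏_{j≠i}(α_i − α_j))^{−1} mod 11.
  i = 1 (α = 2): (2−6)(2−4)(2−5)(2−7) = (−4)·(−2)·(−3)·(−5) = 120 ≡ 10, so v_1 = 10^{−1} = 10 (mod 11).
  i = 2 (α = 6): (6−2)(6−4)(6−5)(6−7) = 4·2·1·(−1) = −8 ≡ 3, so v_2 = 3^{−1} = 4 (mod 11).
  i = 3 (α = 4): (4−2)(4−6)(4−5)(4−7) = 2·(−2)·(−1)·(−3) = −12 ≡ 10, so v_3 = 10^{−1} = 10 (mod 11).
  i = 4 (α = 5): (5−2)(5−6)(5−4)(5−7) = 3·(−1)·1·(−2) = 6 ≡ 6, so v_4 = 6^{−1} = 2 (mod 11).
  i = 5 (α = 7): (7−2)(7−6)(7−4)(7−5) = 5·1·3·2 = 30 ≡ 8, so v_5 = 8^{−1} = 7 (mod 11).
  v = [10, 4, 10, 2, 7].
Step 2: syndromes of r = [4, 2, 3, 6, 7] (all sums mod 11).
  S_0 = Σ v_i r_i = 10·4 + 4·2 + 10·3 + 2·6 + 7·7 = 139 ≡ 7.
  S_1 = Σ v_i α_i r_i = 10·2·4 + 4·6·2 + 10·4·3 + 2·5·6 + 7·7·7 = 651 ≡ 2.
  α_i^2 mod 11 = [4, 3, 5, 3, 5].
  S_2 = Σ v_i α_i^2 r_i = 10·4·4 + 4·3·2 + 10·5·3 + 2·3·6 + 7·5·7 = 615 ≡ 10.
  S = (7, 2, 10) ≠ 0, so r is not a codeword (an error is present).
Step 3: locate the error. For a single error e at position i, S_ℓ = v_i·e·α_i^ℓ, so α_err = S_1/S_0.
  S_0^{−1} = 7^{−1} = 8 (mod 11), so α_err = 2·8 = 16 ≡ 5 = α_4. Error position i = 4.
  Consistency check: S_2/S_1 = 10·6 = 60 ≡ 5 = α_err ✓ (single-error assumption holds).
Step 4: error magnitude e = S_0/v_4 = S_0·∏_{j≠4}(α_4 − α_j) = 7·6 = 42 ≡ 9 (mod 11).
Step 5: correct position 4: c_4 = r_4 − e = 6 − 9 ≡ 8 (mod 11). Hence c = [4, 2, 3, 8, 7].
  Check: interpolating c through the α_i gives m(x) = 5 + 5·x (degree < 2) with m(α_i) = c_i for every i, so c is indeed a codeword.


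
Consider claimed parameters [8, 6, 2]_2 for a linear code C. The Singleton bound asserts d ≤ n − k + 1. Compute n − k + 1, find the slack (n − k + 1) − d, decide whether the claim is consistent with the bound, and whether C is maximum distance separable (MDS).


Singleton RHS = n − k + 1 = 3, slack = 1, bound satisfied, not MDS.

Singleton bound: d ≤ n − k + 1.
Here n = 8, k = 6, so n − k + 1 = 3.
Given d = 2, check d ≤ 3: YES.
Slack = (n − k + 1) − d = 1.
The code is NOT MDS (slack = 1 > 0).
Description: the claimed parameters are [8, 6, 2]_2; such a code would be non-MDS.


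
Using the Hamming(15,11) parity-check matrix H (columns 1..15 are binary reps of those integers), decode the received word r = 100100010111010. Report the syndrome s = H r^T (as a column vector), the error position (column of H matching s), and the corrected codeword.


s = (1, 1, 1, 0)^T, error position = 14, corrected codeword c = 100100010111000

Compute s = H r^T mod 2 one row at a time:
  s_1 = 1 + 0 + 1 + 1 + 1 + 0 + 1 + 0 = 5 ≡ 1 (mod 2).
  s_2 = 1 + 0 + 0 + 0 + 1 + 0 + 1 + 0 = 3 ≡ 1 (mod 2).
  s_3 = 0 + 0 + 0 + 0 + 1 + 1 + 1 + 0 = 3 ≡ 1 (mod 2).
  s_4 = 1 + 0 + 0 + 0 + 0 + 1 + 0 + 0 = 2 ≡ 0 (mod 2).
s = (1, 1, 1, 0)^T — this equals column 14 of H (binary 1110), so error is at position 14.
Correct: flip bit 14 of r = 100100010111010 to get c = 100100010111000.


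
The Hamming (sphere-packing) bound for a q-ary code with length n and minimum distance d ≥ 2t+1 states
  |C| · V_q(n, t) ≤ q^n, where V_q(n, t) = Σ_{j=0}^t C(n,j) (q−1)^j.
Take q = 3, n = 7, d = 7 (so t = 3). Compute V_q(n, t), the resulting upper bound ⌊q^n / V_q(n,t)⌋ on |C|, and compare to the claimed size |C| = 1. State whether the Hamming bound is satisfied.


V_q(n, t) = 379, q^n = 2187, Hamming bound = 5, |C| = 1 ≤ bound (satisfied).

Step 1: Compute V_q(n, t) = Σ_{j=0}^3 C(n, j) (q−1)^j.
  j = 0: C(7,0)·(2)^0 = 1·1 = 1.
  j = 1: C(7,1)·(2)^1 = 7·2 = 14.
  j = 2: C(7,2)·(2)^2 = 21·4 = 84.
  j = 3: C(7,3)·(2)^3 = 35·8 = 280.
  V_q(n, t) = 1 + 14 + 84 + 280 = 379.
Step 2: q^n = 3^7 = 2187.
Step 3: Hamming bound ⌊q^n / V_q(n,t)⌋ = ⌊2187/379⌋ = 5.
Step 4: Compare |C| = 1 to 5: satisfied.
The claimed |C| lies below the Hamming bound.


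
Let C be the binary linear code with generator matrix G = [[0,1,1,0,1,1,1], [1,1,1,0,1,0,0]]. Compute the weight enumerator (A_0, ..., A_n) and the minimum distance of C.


Weight distribution: A_0 = 1, A_3 = 1, A_4 = 1, A_5 = 1. Minimum distance d = 3.

Enumerate all 2^2 = 4 messages m ∈ F_2^2.
For each, compute codeword c = mG in F_2^7, then tally its weight.
  m = 00 → c = 0000000, weight = 0.
  m = 10 → c = 0110111, weight = 5.
  m = 01 → c = 1110100, weight = 4.
  m = 11 → c = 1000011, weight = 3.
Tally weights:
  weight 0: 1 codewords.
  weight 3: 1 codewords.
  weight 4: 1 codewords.
  weight 5: 1 codewords.
Minimum distance d = smallest w > 0 with A_w > 0 = 3.
Sanity: Σ A_w = 4 = 2^2 = 4 ✓.


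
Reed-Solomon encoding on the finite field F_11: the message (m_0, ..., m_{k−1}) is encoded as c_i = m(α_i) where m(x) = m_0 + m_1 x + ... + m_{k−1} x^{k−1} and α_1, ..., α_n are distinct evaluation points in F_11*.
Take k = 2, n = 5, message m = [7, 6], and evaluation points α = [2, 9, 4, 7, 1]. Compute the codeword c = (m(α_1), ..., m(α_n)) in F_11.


c = [8, 6, 9, 5, 2]

Message polynomial: m(x) = 7 + 6·x (mod 11).
For each evaluation point α_i, compute m(α_i) mod 11:
  α_1 = 2: Horner steps 6 → 8, so m(2) = 8.
  α_2 = 9: Horner steps 6 → 6, so m(9) = 6.
  α_3 = 4: Horner steps 6 → 9, so m(4) = 9.
  α_4 = 7: Horner steps 6 → 5, so m(7) = 5.
  α_5 = 1: Horner steps 6 → 2, so m(1) = 2.
Codeword c = [8, 6, 9, 5, 2] ∈ F_11^5.


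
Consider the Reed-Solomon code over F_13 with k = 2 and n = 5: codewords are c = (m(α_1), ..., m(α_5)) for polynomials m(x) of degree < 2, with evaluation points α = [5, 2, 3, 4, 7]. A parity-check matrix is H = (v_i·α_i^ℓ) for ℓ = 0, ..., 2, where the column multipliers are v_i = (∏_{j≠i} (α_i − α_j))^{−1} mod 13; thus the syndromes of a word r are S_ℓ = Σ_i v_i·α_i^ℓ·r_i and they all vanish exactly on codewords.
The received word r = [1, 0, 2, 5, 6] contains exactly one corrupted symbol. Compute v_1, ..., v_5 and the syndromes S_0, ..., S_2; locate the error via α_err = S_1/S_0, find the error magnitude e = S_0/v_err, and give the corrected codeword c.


S = (9, 1, 3), error at position 3, error magnitude e = 6, c = [1, 0, 9, 5, 6].

Step 1: column multipliers v_i = (∏_{j≠i}(α_i − α_j))^{−1} mod 13.
  i = 1 (α = 5): (5−2)(5−3)(5−4)(5−7) = 3·2·1·(−2) = −12 ≡ 1, so v_1 = 1^{−1} = 1 (mod 13).
  i = 2 (α = 2): (2−5)(2−3)(2−4)(2−7) = (−3)·(−1)·(−2)·(−5) = 30 ≡ 4, so v_2 = 4^{−1} = 10 (mod 13).
  i = 3 (α = 3): (3−5)(3−2)(3−4)(3−7) = (−2)·1·(−1)·(−4) = −8 ≡ 5, so v_3 = 5^{−1} = 8 (mod 13).
  i = 4 (α = 4): (4−5)(4−2)(4−3)(4−7) = (−1)·2·1·(−3) = 6 ≡ 6, so v_4 = 6^{−1} = 11 (mod 13).
  i = 5 (α = 7): (7−5)(7−2)(7−3)(7−4) = 2·5·4·3 = 120 ≡ 3, so v_5 = 3^{−1} = 9 (mod 13).
  v = [1, 10, 8, 11, 9].
Step 2: syndromes of r = [1, 0, 2, 5, 6] (all sums mod 13).
  S_0 = Σ v_i r_i = 1·1 + 10·0 + 8·2 + 11·5 + 9·6 = 126 ≡ 9.
  S_1 = Σ v_i α_i r_i = 1·5·1 + 10·2·0 + 8·3·2 + 11·4·5 + 9·7·6 = 651 ≡ 1.
  α_i^2 mod 13 = [12, 4, 9, 3, 10].
  S_2 = Σ v_i α_i^2 r_i = 1·12·1 + 10·4·0 + 8·9·2 + 11·3·5 + 9·10·6 = 861 ≡ 3.
  S = (9, 1, 3) ≠ 0, so r is not a codeword (an error is present).
Step 3: locate the error. For a single error e at position i, S_ℓ = v_i·e·α_i^ℓ, so α_err = S_1/S_0.
  S_0^{−1} = 9^{−1} = 3 (mod 13), so α_err = 1·3 = 3 ≡ 3 = α_3. Error position i = 3.
  Consistency check: S_2/S_1 = 3·1 = 3 ≡ 3 = α_err ✓ (single-error assumption holds).
Step 4: error magnitude e = S_0/v_3 = S_0·∏_{j≠3}(α_3 − α_j) = 9·5 = 45 ≡ 6 (mod 13).
Step 5: correct position 3: c_3 = r_3 − e = 2 − 6 ≡ 9 (mod 13). Hence c = [1, 0, 9, 5, 6].
  Check: interpolating c through the α_i gives m(x) = 8 + 9·x (degree < 2) with m(α_i) = c_i for every i, so c is indeed a codeword.


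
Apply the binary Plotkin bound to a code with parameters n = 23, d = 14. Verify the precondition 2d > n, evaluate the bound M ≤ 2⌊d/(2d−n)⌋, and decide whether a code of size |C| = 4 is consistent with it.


Plotkin bound M ≤ 4; given |C| = 4 ≤ bound (satisfied).

Check applicability: 2d = 28, n = 23.
2d − n = 5 > 0, so Plotkin applies.
Compute d/(2d−n) = 14/5 ≈ 2.8000.
⌊d/(2d−n)⌋ = 2.
Plotkin bound: M ≤ 2·2 = 4.
Given |C| = 4, check: satisfied.
This |C| is at the Plotkin bound.


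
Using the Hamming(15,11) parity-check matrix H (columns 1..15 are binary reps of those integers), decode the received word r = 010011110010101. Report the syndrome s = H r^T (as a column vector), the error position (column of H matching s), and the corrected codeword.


s = (0, 1, 1, 1)^T, error position = 7, corrected codeword c = 010011010010101

Compute s = H r^T mod 2 one row at a time:
  s_1 = 1 + 0 + 0 + 1 + 0 + 1 + 0 + 1 = 4 ≡ 0 (mod 2).
  s_2 = 0 + 1 + 1 + 1 + 0 + 1 + 0 + 1 = 5 ≡ 1 (mod 2).
  s_3 = 1 + 0 + 1 + 1 + 0 + 1 + 0 + 1 = 5 ≡ 1 (mod 2).
  s_4 = 0 + 0 + 1 + 1 + 0 + 1 + 1 + 1 = 5 ≡ 1 (mod 2).
s = (0, 1, 1, 1)^T — this equals column 7 of H (binary 0111), so error is at position 7.
Correct: flip bit 7 of r = 010011110010101 to get c = 010011010010101.


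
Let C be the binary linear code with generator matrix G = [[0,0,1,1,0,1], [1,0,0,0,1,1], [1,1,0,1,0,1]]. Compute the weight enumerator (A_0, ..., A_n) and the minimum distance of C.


Weight distribution: A_0 = 1, A_3 = 4, A_4 = 3. Minimum distance d = 3.

Enumerate all 2^3 = 8 messages m ∈ F_2^3.
For each, compute codeword c = mG in F_2^6, then tally its weight.
  m = 000 → c = 000000, weight = 0.
  m = 100 → c = 001101, weight = 3.
  m = 010 → c = 100011, weight = 3.
  m = 110 → c = 101110, weight = 4.
  m = 001 → c = 110101, weight = 4.
  m = 101 → c = 111000, weight = 3.
  m = 011 → c = 010110, weight = 3.
  m = 111 → c = 011011, weight = 4.
Tally weights:
  weight 0: 1 codewords.
  weight 3: 4 codewords.
  weight 4: 3 codewords.
Minimum distance d = smallest w > 0 with A_w > 0 = 3.
Sanity: Σ A_w = 8 = 2^3 = 8 ✓.


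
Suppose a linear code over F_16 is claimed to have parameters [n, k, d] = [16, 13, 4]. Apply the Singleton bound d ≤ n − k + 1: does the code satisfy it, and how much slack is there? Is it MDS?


Singleton RHS = n − k + 1 = 4, slack = 0, bound satisfied, MDS.

Singleton bound: d ≤ n − k + 1.
Here n = 16, k = 13, so n − k + 1 = 4.
Given d = 4, check d ≤ 4: YES.
Slack = (n − k + 1) − d = 0.
The code is MDS (slack = 0).
Description: the claimed parameters are [16, 13, 4]_16; such a code would be MDS (meets Singleton bound).


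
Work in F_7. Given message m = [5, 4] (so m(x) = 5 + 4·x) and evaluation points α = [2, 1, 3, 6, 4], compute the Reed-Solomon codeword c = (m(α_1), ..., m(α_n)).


c = [6, 2, 3, 1, 0]

Message polynomial: m(x) = 5 + 4·x (mod 7).
For each evaluation point α_i, compute m(α_i) mod 7:
  α_1 = 2: Horner steps 4 → 6, so m(2) = 6.
  α_2 = 1: Horner steps 4 → 2, so m(1) = 2.
  α_3 = 3: Horner steps 4 → 3, so m(3) = 3.
  α_4 = 6: Horner steps 4 → 1, so m(6) = 1.
  α_5 = 4: Horner steps 4 → 0, so m(4) = 0.
Codeword c = [6, 2, 3, 1, 0] ∈ F_7^5.


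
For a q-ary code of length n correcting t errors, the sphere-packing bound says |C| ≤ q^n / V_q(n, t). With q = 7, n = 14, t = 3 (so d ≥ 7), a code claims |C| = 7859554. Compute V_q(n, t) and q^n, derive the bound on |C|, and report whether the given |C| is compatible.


V_q(n, t) = 81985, q^n = 678223072849, Hamming bound = 8272526, |C| = 7859554 ≤ bound (satisfied).

Step 1: Compute V_q(n, t) = Σ_{j=0}^3 C(n, j) (q−1)^j.
  j = 0: C(14,0)·(6)^0 = 1·1 = 1.
  j = 1: C(14,1)·(6)^1 = 14·6 = 84.
  j = 2: C(14,2)·(6)^2 = 91·36 = 3276.
  j = 3: C(14,3)·(6)^3 = 364·216 = 78624.
  V_q(n, t) = 1 + 84 + 3276 + 78624 = 81985.
Step 2: q^n = 7^14 = 678223072849.
Step 3: Hamming bound ⌊q^n / V_q(n,t)⌋ = ⌊678223072849/81985⌋ = 8272526.
Step 4: Compare |C| = 7859554 to 8272526: satisfied.
The claimed |C| lies below the Hamming bound.


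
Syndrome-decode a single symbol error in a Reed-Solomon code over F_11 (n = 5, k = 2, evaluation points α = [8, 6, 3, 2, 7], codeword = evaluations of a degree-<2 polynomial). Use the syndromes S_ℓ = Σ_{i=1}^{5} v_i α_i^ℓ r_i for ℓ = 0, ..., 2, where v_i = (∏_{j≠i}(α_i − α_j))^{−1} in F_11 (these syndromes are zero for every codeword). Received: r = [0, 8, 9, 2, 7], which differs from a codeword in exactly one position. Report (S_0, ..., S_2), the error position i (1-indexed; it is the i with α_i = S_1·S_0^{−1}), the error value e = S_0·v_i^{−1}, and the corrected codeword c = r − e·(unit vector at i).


S = (7, 5, 2), error at position 5, error magnitude e = 3, c = [0, 8, 9, 2, 4].

Step 1: column multipliers v_i = (∏_{j≠i}(α_i − α_j))^{−1} mod 11.
  i = 1 (α = 8): (8−6)(8−3)(8−2)(8−7) = 2·5·6·1 = 60 ≡ 5, so v_1 = 5^{−1} = 9 (mod 11).
  i = 2 (α = 6): (6−8)(6−3)(6−2)(6−7) = (−2)·3·4·(−1) = 24 ≡ 2, so v_2 = 2^{−1} = 6 (mod 11).
  i = 3 (α = 3): (3−8)(3−6)(3−2)(3−7) = (−5)·(−3)·1·(−4) = −60 ≡ 6, so v_3 = 6^{−1} = 2 (mod 11).
  i = 4 (α = 2): (2−8)(2−6)(2−3)(2−7) = (−6)·(−4)·(−1)·(−5) = 120 ≡ 10, so v_4 = 10^{−1} = 10 (mod 11).
  i = 5 (α = 7): (7−8)(7−6)(7−3)(7−2) = (−1)·1·4·5 = −20 ≡ 2, so v_5 = 2^{−1} = 6 (mod 11).
  v = [9, 6, 2, 10, 6].
Step 2: syndromes of r = [0, 8, 9, 2, 7] (all sums mod 11).
  S_0 = Σ v_i r_i = 9·0 + 6·8 + 2·9 + 10·2 + 6·7 = 128 ≡ 7.
  S_1 = Σ v_i α_i r_i = 9·8·0 + 6·6·8 + 2·3·9 + 10·2·2 + 6·7·7 = 676 ≡ 5.
  α_i^2 mod 11 = [9, 3, 9, 4, 5].
  S_2 = Σ v_i α_i^2 r_i = 9·9·0 + 6·3·8 + 2·9·9 + 10·4·2 + 6·5·7 = 596 ≡ 2.
  S = (7, 5, 2) ≠ 0, so r is not a codeword (an error is present).
Step 3: locate the error. For a single error e at position i, S_ℓ = v_i·e·α_i^ℓ, so α_err = S_1/S_0.
  S_0^{−1} = 7^{−1} = 8 (mod 11), so α_err = 5·8 = 40 ≡ 7 = α_5. Error position i = 5.
  Consistency check: S_2/S_1 = 2·9 = 18 ≡ 7 = α_err ✓ (single-error assumption holds).
Step 4: error magnitude e = S_0/v_5 = S_0·∏_{j≠5}(α_5 − α_j) = 7·2 = 14 ≡ 3 (mod 11).
Step 5: correct position 5: c_5 = r_5 − e = 7 − 3 ≡ 4 (mod 11). Hence c = [0, 8, 9, 2, 4].
  Check: interpolating c through the α_i gives m(x) = 10 + 7·x (degree < 2) with m(α_i) = c_i for every i, so c is indeed a codeword.


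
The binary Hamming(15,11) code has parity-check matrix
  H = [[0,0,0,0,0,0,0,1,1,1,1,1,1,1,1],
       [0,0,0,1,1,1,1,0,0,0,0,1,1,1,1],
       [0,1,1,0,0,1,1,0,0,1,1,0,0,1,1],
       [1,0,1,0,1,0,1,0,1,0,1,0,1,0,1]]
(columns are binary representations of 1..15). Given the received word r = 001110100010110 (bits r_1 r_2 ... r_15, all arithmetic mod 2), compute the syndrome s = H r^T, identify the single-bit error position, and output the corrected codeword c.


s = (1, 1, 0, 1)^T, error position = 13, corrected codeword c = 001110100010010

Compute s = H r^T mod 2 one row at a time:
  s_1 = 0 + 0 + 0 + 1 + 0 + 1 + 1 + 0 = 3 ≡ 1 (mod 2).
  s_2 = 1 + 1 + 0 + 1 + 0 + 1 + 1 + 0 = 5 ≡ 1 (mod 2).
  s_3 = 0 + 1 + 0 + 1 + 0 + 1 + 1 + 0 = 4 ≡ 0 (mod 2).
  s_4 = 0 + 1 + 1 + 1 + 0 + 1 + 1 + 0 = 5 ≡ 1 (mod 2).
s = (1, 1, 0, 1)^T — this equals column 13 of H (binary 1101), so error is at position 13.
Correct: flip bit 13 of r = 001110100010110 to get c = 001110100010010.


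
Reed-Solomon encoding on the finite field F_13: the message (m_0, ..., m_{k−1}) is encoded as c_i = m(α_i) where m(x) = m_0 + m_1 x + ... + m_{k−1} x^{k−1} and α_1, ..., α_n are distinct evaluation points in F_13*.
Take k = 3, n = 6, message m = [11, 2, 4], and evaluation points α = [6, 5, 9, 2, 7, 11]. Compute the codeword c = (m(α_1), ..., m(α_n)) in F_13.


c = [11, 4, 2, 5, 0, 10]

Message polynomial: m(x) = 11 + 2·x + 4·x^2 (mod 13).
For each evaluation point α_i, compute m(α_i) mod 13:
  α_1 = 6: Horner steps 4 → 0 → 11, so m(6) = 11.
  α_2 = 5: Horner steps 4 → 9 → 4, so m(5) = 4.
  α_3 = 9: Horner steps 4 → 12 → 2, so m(9) = 2.
  α_4 = 2: Horner steps 4 → 10 → 5, so m(2) = 5.
  α_5 = 7: Horner steps 4 → 4 → 0, so m(7) = 0.
  α_6 = 11: Horner steps 4 → 7 → 10, so m(11) = 10.
Codeword c = [11, 4, 2, 5, 0, 10] ∈ F_13^6.
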